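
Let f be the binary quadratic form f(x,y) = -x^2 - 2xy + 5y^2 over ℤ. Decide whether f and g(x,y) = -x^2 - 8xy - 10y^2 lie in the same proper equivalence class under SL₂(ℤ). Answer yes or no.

D₁ = 24, D₂ = 24
river cycle of f (length 2): (-1, 4, 2), (2, 4, -1)
river cycle of g (length 2): (-1, 4, 2), (2, 4, -1)
cycles coincide ⇒ equivalent

yes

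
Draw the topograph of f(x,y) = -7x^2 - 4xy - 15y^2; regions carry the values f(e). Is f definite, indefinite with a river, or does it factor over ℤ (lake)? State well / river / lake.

D = b²−4ac = (-4)² − 4·(-7)·(-15) = -404
D < 0 ⇒ definite ⇒ every region one sign ⇒ single well

well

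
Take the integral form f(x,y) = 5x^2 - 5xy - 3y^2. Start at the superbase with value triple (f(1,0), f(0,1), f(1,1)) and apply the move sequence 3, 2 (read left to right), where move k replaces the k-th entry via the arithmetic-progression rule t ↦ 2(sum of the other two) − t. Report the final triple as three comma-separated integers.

start (5,-3,-3) = (f(1,0),f(0,1),f(1,1))
replace slot 3: 2·(5+(-3)) − (-3) = 7 → (5,-3,7)
replace slot 2: 2·(5+7) − (-3) = 27 → (5,27,7)

5,27,7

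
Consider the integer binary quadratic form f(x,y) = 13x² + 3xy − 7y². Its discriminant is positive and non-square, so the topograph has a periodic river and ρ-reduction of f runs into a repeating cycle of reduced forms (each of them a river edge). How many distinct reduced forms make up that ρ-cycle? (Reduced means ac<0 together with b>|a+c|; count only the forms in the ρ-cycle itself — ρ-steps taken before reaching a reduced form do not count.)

D = 373, ⌊√D⌋ = 19
descent: ρ → (-7,11,9)  [lands on river]
river: ρ → (9,7,-9)
river: ρ → (-9,11,7)
river: ρ → (7,17,-3)
river: ρ → (-3,19,1)
river: ρ → (1,19,-3)
river: ρ → (-3,17,7)
river: ρ → (7,11,-9)
river: ρ → (-9,7,9)
river: ρ → (9,11,-7)
river: ρ → (-7,17,3)
river: ρ → (3,19,-1)
river: ρ → (-1,19,3)
river: ρ → (3,17,-7)
ρ-cycle length = 14 (tail of 1 descent step not counted)

14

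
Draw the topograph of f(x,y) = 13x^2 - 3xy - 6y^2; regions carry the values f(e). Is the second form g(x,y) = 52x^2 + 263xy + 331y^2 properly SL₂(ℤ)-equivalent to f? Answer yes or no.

D₁ = 321, D₂ = 321
river cycle of f (length 6): (-6, 15, 4), (4, 17, -2), (-2, 15, 12), (12, 9, -5), (-5, 11, 10), (10, 9, -6)
river cycle of g (length 6): (10, 9, -6), (-6, 15, 4), (4, 17, -2), (-2, 15, 12), (12, 9, -5), (-5, 11, 10)
cycles coincide ⇒ equivalent

yes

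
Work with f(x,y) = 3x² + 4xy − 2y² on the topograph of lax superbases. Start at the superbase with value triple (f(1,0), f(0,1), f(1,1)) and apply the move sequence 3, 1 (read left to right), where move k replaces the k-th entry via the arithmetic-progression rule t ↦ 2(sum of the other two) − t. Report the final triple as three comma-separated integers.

start (3,-2,5) = (f(1,0),f(0,1),f(1,1))
replace slot 3: 2·(3+(-2)) − 5 = -3 → (3,-2,-3)
replace slot 1: 2·((-2)+(-3)) − 3 = -13 → (-13,-2,-3)

-13,-2,-3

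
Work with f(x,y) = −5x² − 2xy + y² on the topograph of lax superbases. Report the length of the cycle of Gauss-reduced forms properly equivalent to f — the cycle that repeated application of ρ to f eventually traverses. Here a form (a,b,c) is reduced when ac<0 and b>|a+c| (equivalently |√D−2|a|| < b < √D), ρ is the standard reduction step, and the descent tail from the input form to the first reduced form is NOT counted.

D = 24, ⌊√D⌋ = 4
descent: ρ → (1,4,-2)  [lands on river]
river: ρ → (-2,4,1)
ρ-cycle length = 2 (tail of 1 descent step not counted)

2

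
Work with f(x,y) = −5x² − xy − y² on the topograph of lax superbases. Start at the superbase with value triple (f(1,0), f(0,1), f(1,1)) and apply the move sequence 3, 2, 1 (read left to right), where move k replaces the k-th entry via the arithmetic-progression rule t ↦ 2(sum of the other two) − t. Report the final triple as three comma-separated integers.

start (-5,-1,-7) = (f(1,0),f(0,1),f(1,1))
replace slot 3: 2·((-5)+(-1)) − (-7) = -5 → (-5,-1,-5)
replace slot 2: 2·((-5)+(-5)) − (-1) = -19 → (-5,-19,-5)
replace slot 1: 2·((-19)+(-5)) − (-5) = -43 → (-43,-19,-5)

-43,-19,-5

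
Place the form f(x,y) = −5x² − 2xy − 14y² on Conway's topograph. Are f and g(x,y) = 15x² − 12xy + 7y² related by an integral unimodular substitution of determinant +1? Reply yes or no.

D₁ = -276, D₂ = -276
f is negative-definite; reduce −f:
−f: reduced (well bottom): (5,2,14) with a≤c, −a<b≤a
flip sign back: reduced form of f is (-5,-2,-14)
g: flip: (15,-12,7)→(7,12,15)
g: translate: b→-2 (≡12 mod 14), so (7,12,15)→(7,-2,10)
g: reduced (well bottom): (7,-2,10) with a≤c, −a<b≤a
reduced forms (-5, -2, -14) vs (7, -2, 10) ⇒ inequivalent

no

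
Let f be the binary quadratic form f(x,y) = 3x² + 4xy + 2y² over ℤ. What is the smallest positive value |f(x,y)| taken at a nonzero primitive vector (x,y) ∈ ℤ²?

translate: b→-2 (≡4 mod 6), so (3,4,2)→(3,-2,1)
flip: (3,-2,1)→(1,2,3)
translate: b→0 (≡2 mod 2), so (1,2,3)→(1,0,2)
reduced (well bottom): (1,0,2) with a≤c, −a<b≤a
well minimum = a = 1

1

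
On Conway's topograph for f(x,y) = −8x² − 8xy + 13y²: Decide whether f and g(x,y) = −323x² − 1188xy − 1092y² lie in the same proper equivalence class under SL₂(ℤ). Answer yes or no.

D₁ = 480, D₂ = 480
river cycle of f (length 4): (13, 8, -8), (-8, 8, 13), (13, 18, -3), (-3, 18, 13)
river cycle of g (length 4): (-8, 8, 13), (13, 18, -3), (-3, 18, 13), (13, 8, -8)
cycles coincide ⇒ equivalent

yes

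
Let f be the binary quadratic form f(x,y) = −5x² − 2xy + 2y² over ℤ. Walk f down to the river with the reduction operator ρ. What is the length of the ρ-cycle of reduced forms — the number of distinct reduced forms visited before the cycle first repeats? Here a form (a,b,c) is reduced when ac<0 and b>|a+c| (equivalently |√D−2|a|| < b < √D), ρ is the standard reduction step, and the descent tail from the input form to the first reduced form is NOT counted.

D = 44, ⌊√D⌋ = 6
descent: ρ → (2,6,-1)  [lands on river]
river: ρ → (-1,6,2)
ρ-cycle length = 2 (tail of 1 descent step not counted)

2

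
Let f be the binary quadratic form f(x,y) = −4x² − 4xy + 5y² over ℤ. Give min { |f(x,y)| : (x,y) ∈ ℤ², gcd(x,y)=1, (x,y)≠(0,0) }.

descent: ρ → (5,4,-4)  [lands on river]
river: ρ → (-4,4,5)
river: ρ → (5,6,-3)
river: ρ → (-3,6,5)
closes: descent 1, river 4
min |a| on river = 3

3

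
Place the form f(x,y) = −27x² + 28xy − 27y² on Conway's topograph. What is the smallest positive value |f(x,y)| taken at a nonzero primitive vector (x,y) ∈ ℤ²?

translate: b→26 (≡-28 mod 54), so (27,-28,27)→(27,26,26)
flip: (27,26,26)→(26,-26,27)
translate: b→26 (≡-26 mod 52), so (26,-26,27)→(26,26,27)
reduced (well bottom): (26,26,27) with a≤c, −a<b≤a
well minimum |f| = |-26| = 26 (negative-definite)

26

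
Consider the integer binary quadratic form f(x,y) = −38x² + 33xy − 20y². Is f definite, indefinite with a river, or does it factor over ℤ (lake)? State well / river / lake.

D = b²−4ac = 33² − 4·(-38)·(-20) = -1951
D < 0 ⇒ definite ⇒ every region one sign ⇒ single well

well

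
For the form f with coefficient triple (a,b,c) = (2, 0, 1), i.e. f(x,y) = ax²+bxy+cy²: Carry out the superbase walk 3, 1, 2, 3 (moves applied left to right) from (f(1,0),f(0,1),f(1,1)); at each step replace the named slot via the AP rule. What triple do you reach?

start (2,1,3) = (f(1,0),f(0,1),f(1,1))
replace slot 3: 2·(2+1) − 3 = 3 → (2,1,3)
replace slot 1: 2·(1+3) − 2 = 6 → (6,1,3)
replace slot 2: 2·(6+3) − 1 = 17 → (6,17,3)
replace slot 3: 2·(6+17) − 3 = 43 → (6,17,43)

6,17,43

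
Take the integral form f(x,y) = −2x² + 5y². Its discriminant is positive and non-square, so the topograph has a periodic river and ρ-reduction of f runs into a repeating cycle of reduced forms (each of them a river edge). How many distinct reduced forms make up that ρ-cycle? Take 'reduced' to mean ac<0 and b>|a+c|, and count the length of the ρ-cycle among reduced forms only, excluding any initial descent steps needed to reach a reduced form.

D = 40, ⌊√D⌋ = 6
descent: ρ → (5,0,-2)
descent: ρ → (-2,4,3)  [lands on river]
river: ρ → (3,2,-3)
river: ρ → (-3,4,2)
river: ρ → (2,4,-3)
river: ρ → (-3,2,3)
river: ρ → (3,4,-2)
ρ-cycle length = 6 (tail of 2 descent steps not counted)

6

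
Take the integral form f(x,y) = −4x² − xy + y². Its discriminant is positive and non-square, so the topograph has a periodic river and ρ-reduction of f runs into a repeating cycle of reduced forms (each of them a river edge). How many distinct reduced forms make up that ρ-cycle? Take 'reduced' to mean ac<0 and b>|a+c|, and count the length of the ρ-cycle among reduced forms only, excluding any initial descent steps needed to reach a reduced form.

D = 17, ⌊√D⌋ = 4
descent: ρ → (1,3,-2)  [lands on river]
river: ρ → (-2,1,2)
river: ρ → (2,3,-1)
river: ρ → (-1,3,2)
river: ρ → (2,1,-2)
river: ρ → (-2,3,1)
ρ-cycle length = 6 (tail of 1 descent step not counted)

6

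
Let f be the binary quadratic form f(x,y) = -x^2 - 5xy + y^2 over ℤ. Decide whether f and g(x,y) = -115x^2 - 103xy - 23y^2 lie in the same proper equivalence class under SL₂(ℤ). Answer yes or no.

D₁ = 29, D₂ = 29
river cycle of f (length 2): (1, 5, -1), (-1, 5, 1)
river cycle of g (length 2): (-1, 5, 1), (1, 5, -1)
cycles coincide ⇒ equivalent

yes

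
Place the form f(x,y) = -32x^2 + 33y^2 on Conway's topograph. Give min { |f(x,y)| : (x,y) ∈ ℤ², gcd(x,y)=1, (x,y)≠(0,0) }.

descent: ρ → (33,0,-32)
descent: ρ → (-32,64,1)  [lands on river]
river: ρ → (1,64,-32)
closes: descent 2, river 2
min |a| on river = 1

1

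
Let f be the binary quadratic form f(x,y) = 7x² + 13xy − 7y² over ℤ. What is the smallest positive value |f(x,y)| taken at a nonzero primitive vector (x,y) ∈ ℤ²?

river: ρ → (-7,15,5)
river: ρ → (5,15,-7)
river: ρ → (-7,13,7)
river: ρ → (7,15,-5)
river: ρ → (-5,15,7)
river: ρ → (7,13,-7)
closes: descent 0, river 6
min |a| on river = 5

5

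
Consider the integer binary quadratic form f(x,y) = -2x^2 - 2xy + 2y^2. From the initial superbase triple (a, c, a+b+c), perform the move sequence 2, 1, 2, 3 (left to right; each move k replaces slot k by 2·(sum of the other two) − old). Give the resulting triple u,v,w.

start (-2,2,-2) = (f(1,0),f(0,1),f(1,1))
replace slot 2: 2·((-2)+(-2)) − 2 = -10 → (-2,-10,-2)
replace slot 1: 2·((-10)+(-2)) − (-2) = -22 → (-22,-10,-2)
replace slot 2: 2·((-22)+(-2)) − (-10) = -38 → (-22,-38,-2)
replace slot 3: 2·((-22)+(-38)) − (-2) = -118 → (-22,-38,-118)

-22,-38,-118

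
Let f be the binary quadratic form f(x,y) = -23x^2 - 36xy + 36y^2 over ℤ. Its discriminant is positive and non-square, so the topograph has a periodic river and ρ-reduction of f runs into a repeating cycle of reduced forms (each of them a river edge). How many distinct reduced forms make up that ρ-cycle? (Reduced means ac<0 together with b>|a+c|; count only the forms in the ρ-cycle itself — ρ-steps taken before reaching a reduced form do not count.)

D = 4608, ⌊√D⌋ = 67
descent: ρ → (36,36,-23)  [lands on river]
river: ρ → (-23,56,16)
river: ρ → (16,40,-47)
river: ρ → (-47,54,9)
river: ρ → (9,54,-47)
river: ρ → (-47,40,16)
river: ρ → (16,56,-23)
river: ρ → (-23,36,36)
ρ-cycle length = 8 (tail of 1 descent step not counted)

8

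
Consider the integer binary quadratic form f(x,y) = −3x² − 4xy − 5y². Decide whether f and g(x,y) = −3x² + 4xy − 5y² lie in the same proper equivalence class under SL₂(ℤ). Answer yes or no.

D₁ = -44, D₂ = -44
f is negative-definite; reduce −f:
−f: translate: b→-2 (≡4 mod 6), so (3,4,5)→(3,-2,4)
−f: reduced (well bottom): (3,-2,4) with a≤c, −a<b≤a
flip sign back: reduced form of f is (-3,2,-4)
g is negative-definite; reduce −g:
−g: translate: b→2 (≡-4 mod 6), so (3,-4,5)→(3,2,4)
−g: reduced (well bottom): (3,2,4) with a≤c, −a<b≤a
flip sign back: reduced form of g is (-3,-2,-4)
reduced forms (-3, 2, -4) vs (-3, -2, -4) ⇒ inequivalent

no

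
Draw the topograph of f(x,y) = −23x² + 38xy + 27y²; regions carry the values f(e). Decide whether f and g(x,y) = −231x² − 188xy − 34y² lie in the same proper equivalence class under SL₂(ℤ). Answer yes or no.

D₁ = 3928, D₂ = 3928
river cycle of f (length 10): (27, 16, -34), (-34, 52, 9), (9, 56, -22), (-22, 32, 33), (33, 34, -21), (-21, 50, 17), (17, 52, -18), (-18, 56, 11), (11, 54, -23), (-23, 38, 27)
river cycle of g (length 10): (-34, 52, 9), (9, 56, -22), (-22, 32, 33), (33, 34, -21), (-21, 50, 17), (17, 52, -18), (-18, 56, 11), (11, 54, -23), (-23, 38, 27), (27, 16, -34)
cycles coincide ⇒ equivalent

yes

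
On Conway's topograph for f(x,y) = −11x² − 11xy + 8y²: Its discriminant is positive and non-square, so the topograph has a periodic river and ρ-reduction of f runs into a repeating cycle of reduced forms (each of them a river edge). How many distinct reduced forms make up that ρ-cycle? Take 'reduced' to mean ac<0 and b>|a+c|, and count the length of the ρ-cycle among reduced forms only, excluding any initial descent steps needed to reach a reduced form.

D = 473, ⌊√D⌋ = 21
descent: ρ → (8,11,-11)  [lands on river]
river: ρ → (-11,11,8)
river: ρ → (8,21,-1)
river: ρ → (-1,21,8)
ρ-cycle length = 4 (tail of 1 descent step not counted)

4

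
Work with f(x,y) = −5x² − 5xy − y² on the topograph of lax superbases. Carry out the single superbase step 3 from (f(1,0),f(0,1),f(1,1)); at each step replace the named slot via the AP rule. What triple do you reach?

start (-5,-1,-11) = (f(1,0),f(0,1),f(1,1))
replace slot 3: 2·((-5)+(-1)) − (-11) = -1 → (-5,-1,-1)

-5,-1,-1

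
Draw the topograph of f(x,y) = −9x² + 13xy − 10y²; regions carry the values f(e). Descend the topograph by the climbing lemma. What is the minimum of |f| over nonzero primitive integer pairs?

translate: b→5 (≡-13 mod 18), so (9,-13,10)→(9,5,6)
flip: (9,5,6)→(6,-5,9)
reduced (well bottom): (6,-5,9) with a≤c, −a<b≤a
well minimum |f| = |-6| = 6 (negative-definite)

6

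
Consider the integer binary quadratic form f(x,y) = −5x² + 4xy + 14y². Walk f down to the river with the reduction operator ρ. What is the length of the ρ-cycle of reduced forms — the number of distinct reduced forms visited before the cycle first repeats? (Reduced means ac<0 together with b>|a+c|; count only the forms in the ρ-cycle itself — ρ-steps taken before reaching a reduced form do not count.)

D = 296, ⌊√D⌋ = 17
descent: ρ → (14,-4,-5)
descent: ρ → (-5,14,5)  [lands on river]
river: ρ → (5,16,-2)
river: ρ → (-2,16,5)
river: ρ → (5,14,-5)
river: ρ → (-5,16,2)
river: ρ → (2,16,-5)
ρ-cycle length = 6 (tail of 2 descent steps not counted)

6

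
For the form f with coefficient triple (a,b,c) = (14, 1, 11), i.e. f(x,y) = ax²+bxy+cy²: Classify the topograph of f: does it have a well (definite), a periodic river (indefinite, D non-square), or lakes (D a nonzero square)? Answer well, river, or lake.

D = b²−4ac = 1² − 4·14·11 = -615
D < 0 ⇒ definite ⇒ every region one sign ⇒ single well

well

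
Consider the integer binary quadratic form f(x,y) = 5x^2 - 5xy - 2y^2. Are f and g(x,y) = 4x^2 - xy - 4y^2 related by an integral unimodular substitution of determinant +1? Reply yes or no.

D₁ = 65, D₂ = 65
river cycle of f (length 6): (-2, 5, 5), (5, 5, -2), (-2, 7, 2), (2, 5, -5), (-5, 5, 2), (2, 7, -2)
river cycle of g (length 6): (-4, 1, 4), (4, 7, -1), (-1, 7, 4), (4, 1, -4), (-4, 7, 1), (1, 7, -4)
cycles differ ⇒ inequivalent

no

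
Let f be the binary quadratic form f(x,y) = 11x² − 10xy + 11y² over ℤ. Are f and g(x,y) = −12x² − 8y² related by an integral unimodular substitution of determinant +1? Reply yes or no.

D₁ = -384, D₂ = -384
f: flip: (11,-10,11)→(11,10,11)
f: reduced (well bottom): (11,10,11) with a≤c, −a<b≤a
g is negative-definite; reduce −g:
−g: flip: (12,0,8)→(8,0,12)
−g: reduced (well bottom): (8,0,12) with a≤c, −a<b≤a
flip sign back: reduced form of g is (-8,0,-12)
reduced forms (11, 10, 11) vs (-8, 0, -12) ⇒ inequivalent

no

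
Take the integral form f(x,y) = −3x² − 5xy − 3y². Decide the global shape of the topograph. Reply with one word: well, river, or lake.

D = b²−4ac = (-5)² − 4·(-3)·(-3) = -11
D < 0 ⇒ definite ⇒ every region one sign ⇒ single well

well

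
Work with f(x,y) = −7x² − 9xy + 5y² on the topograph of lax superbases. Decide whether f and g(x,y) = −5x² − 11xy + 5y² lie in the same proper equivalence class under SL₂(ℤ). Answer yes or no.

D₁ = 221, D₂ = 221
river cycle of f (length 4): (5, 9, -7), (-7, 5, 7), (7, 9, -5), (-5, 11, 5)
river cycle of g (length 4): (5, 11, -5), (-5, 9, 7), (7, 5, -7), (-7, 9, 5)
cycles differ ⇒ inequivalent

no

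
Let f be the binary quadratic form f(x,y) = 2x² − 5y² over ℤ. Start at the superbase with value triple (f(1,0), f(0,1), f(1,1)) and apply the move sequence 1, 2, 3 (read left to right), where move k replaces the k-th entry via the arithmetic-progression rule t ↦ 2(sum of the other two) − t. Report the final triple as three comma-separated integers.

start (2,-5,-3) = (f(1,0),f(0,1),f(1,1))
replace slot 1: 2·((-5)+(-3)) − 2 = -18 → (-18,-5,-3)
replace slot 2: 2·((-18)+(-3)) − (-5) = -37 → (-18,-37,-3)
replace slot 3: 2·((-18)+(-37)) − (-3) = -107 → (-18,-37,-107)

-18,-37,-107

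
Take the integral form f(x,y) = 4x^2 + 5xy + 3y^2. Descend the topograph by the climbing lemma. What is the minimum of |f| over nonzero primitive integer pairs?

translate: b→-3 (≡5 mod 8), so (4,5,3)→(4,-3,2)
flip: (4,-3,2)→(2,3,4)
translate: b→-1 (≡3 mod 4), so (2,3,4)→(2,-1,3)
reduced (well bottom): (2,-1,3) with a≤c, −a<b≤a
well minimum = a = 2

2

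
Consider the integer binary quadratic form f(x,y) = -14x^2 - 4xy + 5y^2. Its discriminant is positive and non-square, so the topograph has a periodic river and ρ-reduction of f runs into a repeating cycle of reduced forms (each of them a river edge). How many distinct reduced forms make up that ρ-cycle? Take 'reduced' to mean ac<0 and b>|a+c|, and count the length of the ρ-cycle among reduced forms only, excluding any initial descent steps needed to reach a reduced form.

D = 296, ⌊√D⌋ = 17
descent: ρ → (5,14,-5)  [lands on river]
river: ρ → (-5,16,2)
river: ρ → (2,16,-5)
river: ρ → (-5,14,5)
river: ρ → (5,16,-2)
river: ρ → (-2,16,5)
ρ-cycle length = 6 (tail of 1 descent step not counted)

6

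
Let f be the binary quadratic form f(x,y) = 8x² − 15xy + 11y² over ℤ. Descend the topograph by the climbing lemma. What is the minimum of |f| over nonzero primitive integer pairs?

translate: b→1 (≡-15 mod 16), so (8,-15,11)→(8,1,4)
flip: (8,1,4)→(4,-1,8)
reduced (well bottom): (4,-1,8) with a≤c, −a<b≤a
well minimum = a = 4

4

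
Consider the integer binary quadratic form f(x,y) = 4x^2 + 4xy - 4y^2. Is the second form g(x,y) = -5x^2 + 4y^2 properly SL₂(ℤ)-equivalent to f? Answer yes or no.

D₁ = 80, D₂ = 80
river cycle of f (length 2): (-4, 4, 4), (4, 4, -4)
river cycle of g (length 2): (4, 8, -1), (-1, 8, 4)
cycles differ ⇒ inequivalent

no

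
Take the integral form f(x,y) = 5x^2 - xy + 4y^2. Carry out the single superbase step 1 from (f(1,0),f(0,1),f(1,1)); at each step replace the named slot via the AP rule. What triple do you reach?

start (5,4,8) = (f(1,0),f(0,1),f(1,1))
replace slot 1: 2·(4+8) − 5 = 19 → (19,4,8)

19,4,8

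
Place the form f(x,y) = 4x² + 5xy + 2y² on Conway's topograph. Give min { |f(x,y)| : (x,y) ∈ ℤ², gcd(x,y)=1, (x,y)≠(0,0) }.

translate: b→-3 (≡5 mod 8), so (4,5,2)→(4,-3,1)
flip: (4,-3,1)→(1,3,4)
translate: b→1 (≡3 mod 2), so (1,3,4)→(1,1,2)
reduced (well bottom): (1,1,2) with a≤c, −a<b≤a
well minimum = a = 1

1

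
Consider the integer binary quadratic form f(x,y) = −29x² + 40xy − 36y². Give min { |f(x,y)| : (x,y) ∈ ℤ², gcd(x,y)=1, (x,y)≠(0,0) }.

translate: b→18 (≡-40 mod 58), so (29,-40,36)→(29,18,25)
flip: (29,18,25)→(25,-18,29)
reduced (well bottom): (25,-18,29) with a≤c, −a<b≤a
well minimum |f| = |-25| = 25 (negative-definite)

25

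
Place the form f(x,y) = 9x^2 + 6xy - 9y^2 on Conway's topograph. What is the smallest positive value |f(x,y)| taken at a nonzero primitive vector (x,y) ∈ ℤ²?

river: ρ → (-9,12,6)
river: ρ → (6,12,-9)
river: ρ → (-9,6,9)
river: ρ → (9,12,-6)
river: ρ → (-6,12,9)
river: ρ → (9,6,-9)
closes: descent 0, river 6
min |a| on river = 6

6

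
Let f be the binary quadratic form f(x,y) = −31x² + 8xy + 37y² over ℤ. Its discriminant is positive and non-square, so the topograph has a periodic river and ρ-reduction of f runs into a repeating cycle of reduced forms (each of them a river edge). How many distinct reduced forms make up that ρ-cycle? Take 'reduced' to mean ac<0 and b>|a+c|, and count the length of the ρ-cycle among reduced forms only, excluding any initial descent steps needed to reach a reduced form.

D = 4652, ⌊√D⌋ = 68
river: ρ → (37,66,-2)
river: ρ → (-2,66,37)
river: ρ → (37,8,-31)
river: ρ → (-31,54,14)
river: ρ → (14,58,-23)
river: ρ → (-23,34,38)
river: ρ → (38,42,-19)
river: ρ → (-19,34,46)
river: ρ → (46,58,-7)
river: ρ → (-7,68,1)
river: ρ → (1,68,-7)
river: ρ → (-7,58,46)
river: ρ → (46,34,-19)
river: ρ → (-19,42,38)
river: ρ → (38,34,-23)
river: ρ → (-23,58,14)
river: ρ → (14,54,-31)
river: ρ → (-31,8,37)
ρ-cycle length = 18 (tail of 0 descent steps not counted)

18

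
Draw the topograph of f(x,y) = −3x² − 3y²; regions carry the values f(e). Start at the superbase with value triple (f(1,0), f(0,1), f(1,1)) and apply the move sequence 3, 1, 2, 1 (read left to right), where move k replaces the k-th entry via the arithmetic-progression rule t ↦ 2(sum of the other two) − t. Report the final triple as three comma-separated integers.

start (-3,-3,-6) = (f(1,0),f(0,1),f(1,1))
replace slot 3: 2·((-3)+(-3)) − (-6) = -6 → (-3,-3,-6)
replace slot 1: 2·((-3)+(-6)) − (-3) = -15 → (-15,-3,-6)
replace slot 2: 2·((-15)+(-6)) − (-3) = -39 → (-15,-39,-6)
replace slot 1: 2·((-39)+(-6)) − (-15) = -75 → (-75,-39,-6)

-75,-39,-6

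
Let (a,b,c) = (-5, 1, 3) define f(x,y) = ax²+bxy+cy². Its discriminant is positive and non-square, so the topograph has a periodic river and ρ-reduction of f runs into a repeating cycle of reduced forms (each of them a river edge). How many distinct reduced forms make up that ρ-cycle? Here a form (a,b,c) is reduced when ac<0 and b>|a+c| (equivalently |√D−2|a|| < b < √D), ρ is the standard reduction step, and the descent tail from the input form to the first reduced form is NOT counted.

D = 61, ⌊√D⌋ = 7
descent: ρ → (3,5,-3)  [lands on river]
river: ρ → (-3,7,1)
river: ρ → (1,7,-3)
river: ρ → (-3,5,3)
river: ρ → (3,7,-1)
river: ρ → (-1,7,3)
ρ-cycle length = 6 (tail of 1 descent step not counted)

6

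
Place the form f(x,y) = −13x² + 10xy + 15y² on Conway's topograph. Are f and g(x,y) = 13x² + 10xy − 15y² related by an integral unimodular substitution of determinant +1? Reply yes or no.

D₁ = 880, D₂ = 880
river cycle of f (length 6): (15, 20, -8), (-8, 28, 3), (3, 26, -17), (-17, 8, 12), (12, 16, -13), (-13, 10, 15)
river cycle of g (length 6): (-15, 20, 8), (8, 28, -3), (-3, 26, 17), (17, 8, -12), (-12, 16, 13), (13, 10, -15)
cycles differ ⇒ inequivalent

no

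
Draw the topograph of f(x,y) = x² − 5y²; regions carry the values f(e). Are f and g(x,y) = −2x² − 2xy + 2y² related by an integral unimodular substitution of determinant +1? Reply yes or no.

D₁ = 20, D₂ = 20
river cycle of f (length 2): (1, 4, -1), (-1, 4, 1)
river cycle of g (length 2): (2, 2, -2), (-2, 2, 2)
cycles differ ⇒ inequivalent

no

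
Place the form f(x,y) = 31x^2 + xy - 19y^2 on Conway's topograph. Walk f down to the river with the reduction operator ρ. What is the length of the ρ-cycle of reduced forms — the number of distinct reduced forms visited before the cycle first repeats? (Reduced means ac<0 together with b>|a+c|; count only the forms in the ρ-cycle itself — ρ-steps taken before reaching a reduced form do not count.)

D = 2357, ⌊√D⌋ = 48
descent: ρ → (-19,37,13)  [lands on river]
river: ρ → (13,41,-13)
river: ρ → (-13,37,19)
river: ρ → (19,39,-11)
river: ρ → (-11,27,37)
river: ρ → (37,47,-1)
river: ρ → (-1,47,37)
river: ρ → (37,27,-11)
river: ρ → (-11,39,19)
river: ρ → (19,37,-13)
river: ρ → (-13,41,13)
river: ρ → (13,37,-19)
river: ρ → (-19,39,11)
river: ρ → (11,27,-37)
river: ρ → (-37,47,1)
river: ρ → (1,47,-37)
river: ρ → (-37,27,11)
river: ρ → (11,39,-19)
ρ-cycle length = 18 (tail of 1 descent step not counted)

18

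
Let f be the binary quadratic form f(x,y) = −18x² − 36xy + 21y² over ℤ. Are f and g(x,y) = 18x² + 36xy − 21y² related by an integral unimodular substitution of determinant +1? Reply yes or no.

D₁ = 2808, D₂ = 2808
river cycle of f (length 4): (21, 36, -18), (-18, 36, 21), (21, 48, -6), (-6, 48, 21)
river cycle of g (length 4): (-21, 48, 6), (6, 48, -21), (-21, 36, 18), (18, 36, -21)
cycles differ ⇒ inequivalent

no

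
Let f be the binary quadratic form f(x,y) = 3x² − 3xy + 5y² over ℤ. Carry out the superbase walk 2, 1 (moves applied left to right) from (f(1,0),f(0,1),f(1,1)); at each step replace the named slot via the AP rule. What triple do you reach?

start (3,5,5) = (f(1,0),f(0,1),f(1,1))
replace slot 2: 2·(3+5) − 5 = 11 → (3,11,5)
replace slot 1: 2·(11+5) − 3 = 29 → (29,11,5)

29,11,5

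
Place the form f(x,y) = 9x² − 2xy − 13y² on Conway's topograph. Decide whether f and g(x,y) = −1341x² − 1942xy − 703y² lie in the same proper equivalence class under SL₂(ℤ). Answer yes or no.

D₁ = 472, D₂ = 472
river cycle of f (length 10): (9, 16, -6), (-6, 20, 3), (3, 16, -18), (-18, 20, 1), (1, 20, -18), (-18, 16, 3), (3, 20, -6), (-6, 16, 9), (9, 20, -2), (-2, 20, 9)
river cycle of g (length 10): (9, 16, -6), (-6, 20, 3), (3, 16, -18), (-18, 20, 1), (1, 20, -18), (-18, 16, 3), (3, 20, -6), (-6, 16, 9), (9, 20, -2), (-2, 20, 9)
cycles coincide ⇒ equivalent

yes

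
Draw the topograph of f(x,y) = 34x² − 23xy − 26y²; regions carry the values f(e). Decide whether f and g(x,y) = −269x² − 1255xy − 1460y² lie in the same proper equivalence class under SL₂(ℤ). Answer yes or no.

D₁ = 4065, D₂ = 4065
river cycle of f (length 10): (-26, 23, 34), (34, 45, -15), (-15, 45, 34), (34, 23, -26), (-26, 29, 31), (31, 33, -24), (-24, 63, 1), (1, 63, -24), (-24, 33, 31), (31, 29, -26)
river cycle of g (length 10): (-26, 23, 34), (34, 45, -15), (-15, 45, 34), (34, 23, -26), (-26, 29, 31), (31, 33, -24), (-24, 63, 1), (1, 63, -24), (-24, 33, 31), (31, 29, -26)
cycles coincide ⇒ equivalent

yes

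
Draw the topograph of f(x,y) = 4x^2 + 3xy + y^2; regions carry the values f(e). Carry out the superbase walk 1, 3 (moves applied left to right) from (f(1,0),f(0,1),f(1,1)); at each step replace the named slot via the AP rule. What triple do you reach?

start (4,1,8) = (f(1,0),f(0,1),f(1,1))
replace slot 1: 2·(1+8) − 4 = 14 → (14,1,8)
replace slot 3: 2·(14+1) − 8 = 22 → (14,1,22)

14,1,22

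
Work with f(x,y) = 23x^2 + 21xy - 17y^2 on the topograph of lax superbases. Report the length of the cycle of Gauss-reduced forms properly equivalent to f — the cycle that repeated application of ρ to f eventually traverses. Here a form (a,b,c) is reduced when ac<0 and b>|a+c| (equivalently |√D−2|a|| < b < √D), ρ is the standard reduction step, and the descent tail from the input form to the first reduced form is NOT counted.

D = 2005, ⌊√D⌋ = 44
river: ρ → (-17,13,27)
river: ρ → (27,41,-3)
river: ρ → (-3,43,13)
river: ρ → (13,35,-15)
river: ρ → (-15,25,23)
river: ρ → (23,21,-17)
ρ-cycle length = 6 (tail of 0 descent steps not counted)

6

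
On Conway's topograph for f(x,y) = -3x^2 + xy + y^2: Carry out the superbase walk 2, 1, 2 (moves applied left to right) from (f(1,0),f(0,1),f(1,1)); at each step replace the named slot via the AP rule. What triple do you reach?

start (-3,1,-1) = (f(1,0),f(0,1),f(1,1))
replace slot 2: 2·((-3)+(-1)) − 1 = -9 → (-3,-9,-1)
replace slot 1: 2·((-9)+(-1)) − (-3) = -17 → (-17,-9,-1)
replace slot 2: 2·((-17)+(-1)) − (-9) = -27 → (-17,-27,-1)

-17,-27,-1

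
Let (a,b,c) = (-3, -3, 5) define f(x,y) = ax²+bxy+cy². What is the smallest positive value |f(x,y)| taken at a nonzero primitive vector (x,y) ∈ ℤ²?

descent: ρ → (5,3,-3)  [lands on river]
river: ρ → (-3,3,5)
river: ρ → (5,7,-1)
river: ρ → (-1,7,5)
closes: descent 1, river 4
min |a| on river = 1

1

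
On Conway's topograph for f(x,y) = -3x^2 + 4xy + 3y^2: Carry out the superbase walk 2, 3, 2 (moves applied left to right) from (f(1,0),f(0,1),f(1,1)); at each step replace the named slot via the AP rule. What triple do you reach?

start (-3,3,4) = (f(1,0),f(0,1),f(1,1))
replace slot 2: 2·((-3)+4) − 3 = -1 → (-3,-1,4)
replace slot 3: 2·((-3)+(-1)) − 4 = -12 → (-3,-1,-12)
replace slot 2: 2·((-3)+(-12)) − (-1) = -29 → (-3,-29,-12)

-3,-29,-12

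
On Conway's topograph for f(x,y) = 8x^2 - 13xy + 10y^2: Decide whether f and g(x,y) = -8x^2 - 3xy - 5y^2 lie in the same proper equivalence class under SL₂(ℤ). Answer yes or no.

D₁ = -151, D₂ = -151
f: translate: b→3 (≡-13 mod 16), so (8,-13,10)→(8,3,5)
f: flip: (8,3,5)→(5,-3,8)
f: reduced (well bottom): (5,-3,8) with a≤c, −a<b≤a
g is negative-definite; reduce −g:
−g: flip: (8,3,5)→(5,-3,8)
−g: reduced (well bottom): (5,-3,8) with a≤c, −a<b≤a
flip sign back: reduced form of g is (-5,3,-8)
reduced forms (5, -3, 8) vs (-5, 3, -8) ⇒ inequivalent

no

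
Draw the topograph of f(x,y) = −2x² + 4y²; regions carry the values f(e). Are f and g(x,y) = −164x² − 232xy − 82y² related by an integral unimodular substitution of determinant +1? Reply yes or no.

D₁ = 32, D₂ = 32
river cycle of f (length 2): (-2, 4, 2), (2, 4, -2)
river cycle of g (length 2): (-2, 4, 2), (2, 4, -2)
cycles coincide ⇒ equivalent

yes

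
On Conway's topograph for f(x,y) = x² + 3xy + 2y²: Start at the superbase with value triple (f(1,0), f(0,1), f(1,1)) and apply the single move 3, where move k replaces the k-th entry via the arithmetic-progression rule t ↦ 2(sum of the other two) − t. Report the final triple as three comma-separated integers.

start (1,2,6) = (f(1,0),f(0,1),f(1,1))
replace slot 3: 2·(1+2) − 6 = 0 → (1,2,0)

1,2,0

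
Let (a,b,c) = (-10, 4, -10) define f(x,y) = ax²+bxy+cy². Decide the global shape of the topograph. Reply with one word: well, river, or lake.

D = b²−4ac = 4² − 4·(-10)·(-10) = -384
D < 0 ⇒ definite ⇒ every region one sign ⇒ single well

well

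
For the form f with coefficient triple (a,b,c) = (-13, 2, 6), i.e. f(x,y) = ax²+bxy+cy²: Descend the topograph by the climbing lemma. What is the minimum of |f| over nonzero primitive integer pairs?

descent: ρ → (6,10,-9)  [lands on river]
river: ρ → (-9,8,7)
river: ρ → (7,6,-10)
river: ρ → (-10,14,3)
river: ρ → (3,16,-5)
river: ρ → (-5,14,6)
closes: descent 1, river 6
min |a| on river = 3

3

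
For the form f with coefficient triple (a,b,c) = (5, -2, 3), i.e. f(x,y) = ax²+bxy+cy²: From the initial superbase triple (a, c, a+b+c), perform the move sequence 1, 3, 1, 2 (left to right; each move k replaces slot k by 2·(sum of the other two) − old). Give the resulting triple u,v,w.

start (5,3,6) = (f(1,0),f(0,1),f(1,1))
replace slot 1: 2·(3+6) − 5 = 13 → (13,3,6)
replace slot 3: 2·(13+3) − 6 = 26 → (13,3,26)
replace slot 1: 2·(3+26) − 13 = 45 → (45,3,26)
replace slot 2: 2·(45+26) − 3 = 139 → (45,139,26)

45,139,26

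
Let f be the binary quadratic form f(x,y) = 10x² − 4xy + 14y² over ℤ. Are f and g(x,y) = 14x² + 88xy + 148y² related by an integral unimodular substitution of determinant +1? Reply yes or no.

D₁ = -544, D₂ = -544
f: reduced (well bottom): (10,-4,14) with a≤c, −a<b≤a
g: translate: b→4 (≡88 mod 28), so (14,88,148)→(14,4,10)
g: flip: (14,4,10)→(10,-4,14)
g: reduced (well bottom): (10,-4,14) with a≤c, −a<b≤a
reduced forms (10, -4, 14) vs (10, -4, 14) ⇒ equivalent

yes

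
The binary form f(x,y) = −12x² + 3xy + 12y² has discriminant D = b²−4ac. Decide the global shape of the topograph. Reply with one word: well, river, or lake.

D = b²−4ac = 3² − 4·(-12)·12 = 585
D > 0 non-square ⇒ indefinite ⇒ periodic river

river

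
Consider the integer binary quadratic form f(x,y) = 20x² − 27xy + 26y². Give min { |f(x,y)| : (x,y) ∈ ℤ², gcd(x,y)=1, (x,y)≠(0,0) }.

translate: b→13 (≡-27 mod 40), so (20,-27,26)→(20,13,19)
flip: (20,13,19)→(19,-13,20)
reduced (well bottom): (19,-13,20) with a≤c, −a<b≤a
well minimum = a = 19

19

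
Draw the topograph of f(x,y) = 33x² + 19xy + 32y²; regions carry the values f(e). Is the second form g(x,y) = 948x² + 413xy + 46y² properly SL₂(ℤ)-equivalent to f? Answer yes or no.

D₁ = -3863, D₂ = -3863
f: flip: (33,19,32)→(32,-19,33)
f: reduced (well bottom): (32,-19,33) with a≤c, −a<b≤a
g: flip: (948,413,46)→(46,-413,948)
g: translate: b→-45 (≡-413 mod 92), so (46,-413,948)→(46,-45,32)
g: flip: (46,-45,32)→(32,45,46)
g: translate: b→-19 (≡45 mod 64), so (32,45,46)→(32,-19,33)
g: reduced (well bottom): (32,-19,33) with a≤c, −a<b≤a
reduced forms (32, -19, 33) vs (32, -19, 33) ⇒ equivalent

yes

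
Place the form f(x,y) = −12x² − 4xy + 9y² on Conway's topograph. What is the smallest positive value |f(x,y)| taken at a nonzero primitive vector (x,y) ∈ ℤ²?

descent: ρ → (9,4,-12)  [lands on river]
river: ρ → (-12,20,1)
river: ρ → (1,20,-12)
river: ρ → (-12,4,9)
river: ρ → (9,14,-7)
river: ρ → (-7,14,9)
closes: descent 1, river 6
min |a| on river = 1

1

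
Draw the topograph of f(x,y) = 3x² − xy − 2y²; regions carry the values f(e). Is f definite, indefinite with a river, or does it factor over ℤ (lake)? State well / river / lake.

D = b²−4ac = (-1)² − 4·3·(-2) = 25
D = 5² is a perfect square ⇒ form factors over ℤ ⇒ lakes

lake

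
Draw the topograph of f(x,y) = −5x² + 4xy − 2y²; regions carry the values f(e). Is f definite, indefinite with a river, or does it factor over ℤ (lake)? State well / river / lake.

D = b²−4ac = 4² − 4·(-5)·(-2) = -24
D < 0 ⇒ definite ⇒ every region one sign ⇒ single well

well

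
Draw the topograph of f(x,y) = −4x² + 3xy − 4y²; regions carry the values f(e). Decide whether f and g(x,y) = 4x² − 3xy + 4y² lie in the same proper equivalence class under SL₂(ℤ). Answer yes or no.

D₁ = -55, D₂ = -55
f is negative-definite; reduce −f:
−f: flip: (4,-3,4)→(4,3,4)
−f: reduced (well bottom): (4,3,4) with a≤c, −a<b≤a
flip sign back: reduced form of f is (-4,-3,-4)
g: flip: (4,-3,4)→(4,3,4)
g: reduced (well bottom): (4,3,4) with a≤c, −a<b≤a
reduced forms (-4, -3, -4) vs (4, 3, 4) ⇒ inequivalent

no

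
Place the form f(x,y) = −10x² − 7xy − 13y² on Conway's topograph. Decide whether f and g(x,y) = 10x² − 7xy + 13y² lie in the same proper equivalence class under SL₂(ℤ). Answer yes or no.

D₁ = -471, D₂ = -471
f is negative-definite; reduce −f:
−f: reduced (well bottom): (10,7,13) with a≤c, −a<b≤a
flip sign back: reduced form of f is (-10,-7,-13)
g: reduced (well bottom): (10,-7,13) with a≤c, −a<b≤a
reduced forms (-10, -7, -13) vs (10, -7, 13) ⇒ inequivalent

no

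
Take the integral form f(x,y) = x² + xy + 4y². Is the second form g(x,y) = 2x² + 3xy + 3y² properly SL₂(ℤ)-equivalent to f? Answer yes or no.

D₁ = -15, D₂ = -15
f: reduced (well bottom): (1,1,4) with a≤c, −a<b≤a
g: translate: b→-1 (≡3 mod 4), so (2,3,3)→(2,-1,2)
g: flip: (2,-1,2)→(2,1,2)
g: reduced (well bottom): (2,1,2) with a≤c, −a<b≤a
reduced forms (1, 1, 4) vs (2, 1, 2) ⇒ inequivalent

no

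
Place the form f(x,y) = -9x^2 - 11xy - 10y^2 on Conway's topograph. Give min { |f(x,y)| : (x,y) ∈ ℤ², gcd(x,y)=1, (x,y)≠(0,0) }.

translate: b→-7 (≡11 mod 18), so (9,11,10)→(9,-7,8)
flip: (9,-7,8)→(8,7,9)
reduced (well bottom): (8,7,9) with a≤c, −a<b≤a
well minimum |f| = |-8| = 8 (negative-definite)

8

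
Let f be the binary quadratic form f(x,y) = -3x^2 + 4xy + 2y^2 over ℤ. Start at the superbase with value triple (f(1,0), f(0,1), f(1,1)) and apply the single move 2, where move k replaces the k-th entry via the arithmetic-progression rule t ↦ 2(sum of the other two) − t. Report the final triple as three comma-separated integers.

start (-3,2,3) = (f(1,0),f(0,1),f(1,1))
replace slot 2: 2·((-3)+3) − 2 = -2 → (-3,-2,3)

-3,-2,3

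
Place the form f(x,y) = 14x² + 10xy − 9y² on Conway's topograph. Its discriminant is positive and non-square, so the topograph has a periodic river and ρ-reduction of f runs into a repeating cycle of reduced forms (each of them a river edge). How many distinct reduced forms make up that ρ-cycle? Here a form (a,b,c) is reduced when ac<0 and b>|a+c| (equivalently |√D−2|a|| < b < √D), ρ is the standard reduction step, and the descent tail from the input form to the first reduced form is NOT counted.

D = 604, ⌊√D⌋ = 24
river: ρ → (-9,8,15)
river: ρ → (15,22,-2)
river: ρ → (-2,22,15)
river: ρ → (15,8,-9)
river: ρ → (-9,10,14)
river: ρ → (14,18,-5)
river: ρ → (-5,22,6)
river: ρ → (6,14,-17)
river: ρ → (-17,20,3)
river: ρ → (3,22,-10)
river: ρ → (-10,18,7)
river: ρ → (7,24,-1)
river: ρ → (-1,24,7)
river: ρ → (7,18,-10)
river: ρ → (-10,22,3)
river: ρ → (3,20,-17)
river: ρ → (-17,14,6)
river: ρ → (6,22,-5)
river: ρ → (-5,18,14)
river: ρ → (14,10,-9)
ρ-cycle length = 20 (tail of 0 descent steps not counted)

20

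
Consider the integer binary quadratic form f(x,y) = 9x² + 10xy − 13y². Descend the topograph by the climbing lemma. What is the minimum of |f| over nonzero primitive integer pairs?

river: ρ → (-13,16,6)
river: ρ → (6,20,-7)
river: ρ → (-7,22,3)
river: ρ → (3,20,-14)
river: ρ → (-14,8,9)
river: ρ → (9,10,-13)
closes: descent 0, river 6
min |a| on river = 3

3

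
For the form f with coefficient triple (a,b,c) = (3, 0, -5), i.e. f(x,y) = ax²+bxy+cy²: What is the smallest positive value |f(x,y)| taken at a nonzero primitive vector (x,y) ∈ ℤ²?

descent: ρ → (-5,0,3)
descent: ρ → (3,6,-2)  [lands on river]
river: ρ → (-2,6,3)
closes: descent 2, river 2
min |a| on river = 2

2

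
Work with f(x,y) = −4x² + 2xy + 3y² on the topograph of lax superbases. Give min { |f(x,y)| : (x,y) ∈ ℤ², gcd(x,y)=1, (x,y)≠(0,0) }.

river: ρ → (3,4,-3)
river: ρ → (-3,2,4)
river: ρ → (4,6,-1)
river: ρ → (-1,6,4)
river: ρ → (4,2,-3)
river: ρ → (-3,4,3)
river: ρ → (3,2,-4)
river: ρ → (-4,6,1)
river: ρ → (1,6,-4)
river: ρ → (-4,2,3)
closes: descent 0, river 10
min |a| on river = 1

1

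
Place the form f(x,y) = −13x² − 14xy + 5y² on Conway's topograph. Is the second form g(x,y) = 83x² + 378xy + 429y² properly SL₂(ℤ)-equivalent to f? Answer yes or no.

D₁ = 456, D₂ = 456
river cycle of f (length 10): (5, 14, -13), (-13, 12, 6), (6, 12, -13), (-13, 14, 5), (5, 16, -10), (-10, 4, 11), (11, 18, -3), (-3, 18, 11), (11, 4, -10), (-10, 16, 5)
river cycle of g (length 10): (5, 14, -13), (-13, 12, 6), (6, 12, -13), (-13, 14, 5), (5, 16, -10), (-10, 4, 11), (11, 18, -3), (-3, 18, 11), (11, 4, -10), (-10, 16, 5)
cycles coincide ⇒ equivalent

yes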